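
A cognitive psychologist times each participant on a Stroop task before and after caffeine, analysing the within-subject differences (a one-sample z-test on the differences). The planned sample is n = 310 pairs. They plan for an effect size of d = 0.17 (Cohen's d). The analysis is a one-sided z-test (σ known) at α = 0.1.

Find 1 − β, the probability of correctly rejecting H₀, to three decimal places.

Noncentrality parameter: δ = d·√n = 0.17 × √310 = 2.9932
Critical value for a one-sided test at α = 0.1: z_α = 1.282.
Power = Φ(δ − 1.282) = Φ(1.712) = 0.9565.

Power ≈ 0.957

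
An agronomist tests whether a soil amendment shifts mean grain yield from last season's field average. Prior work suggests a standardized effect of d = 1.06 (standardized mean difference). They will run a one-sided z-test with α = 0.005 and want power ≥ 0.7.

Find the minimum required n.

n = 9

For power 0.7 need Φ(δ − z_{0.005}) = 0.7, so δ = z_{0.005} + z_{0.30} = 2.576 + 0.524 = 3.100.
δ = d·√n ⇒ n = (δ/d)² = (3.100 / 1.06)² = 8.55.
Rounding up, n = 9.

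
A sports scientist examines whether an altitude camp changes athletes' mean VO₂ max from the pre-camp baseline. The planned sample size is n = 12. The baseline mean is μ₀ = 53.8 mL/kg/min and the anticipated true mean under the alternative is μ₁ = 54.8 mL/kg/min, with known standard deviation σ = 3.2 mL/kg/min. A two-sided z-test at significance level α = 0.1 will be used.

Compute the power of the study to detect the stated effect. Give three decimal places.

Standardized effect: d = |μ₁ − μ₀| / σ = |54.8 − 53.8| / 3.2 = 0.3125
Noncentrality parameter: δ = d·√n = 0.3125 × √12 = 1.0825
Critical value for a two-sided test at α = 0.1: z_{α/2} = 1.645.
Power = Φ(δ − 1.645) + Φ(−δ − 1.645) = Φ(-0.562) + Φ(-2.727) = 0.2869 + 0.0032 = 0.2901.

Power ≈ 0.290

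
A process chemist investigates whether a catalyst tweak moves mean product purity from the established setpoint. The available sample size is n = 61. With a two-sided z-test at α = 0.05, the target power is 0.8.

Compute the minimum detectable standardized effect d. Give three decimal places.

Required noncentrality: δ = z_{0.025} + z_{0.20} = 1.960 + 0.842 = 2.802.
(Lower-tail contribution to power is negligible for δ > 0.)
δ = d·√n ⇒ d = δ/√n = 2.802/√61 = 0.3587.

d ≈ 0.359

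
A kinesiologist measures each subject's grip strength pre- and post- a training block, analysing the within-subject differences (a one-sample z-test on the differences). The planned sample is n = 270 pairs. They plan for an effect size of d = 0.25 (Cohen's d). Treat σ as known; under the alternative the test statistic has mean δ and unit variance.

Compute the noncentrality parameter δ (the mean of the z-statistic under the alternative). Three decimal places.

δ ≈ 4.108

The noncentrality parameter scales effect size by the design's sample-size factor: δ = d·√n = 0.25 × √270 = 4.1079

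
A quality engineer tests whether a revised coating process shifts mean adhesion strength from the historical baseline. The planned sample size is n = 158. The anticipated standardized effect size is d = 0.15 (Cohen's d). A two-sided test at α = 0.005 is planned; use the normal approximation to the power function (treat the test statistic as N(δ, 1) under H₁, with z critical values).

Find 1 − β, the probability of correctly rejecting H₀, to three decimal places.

Noncentrality parameter: δ = d·√n = 0.15 × √158 = 1.8855
Two-sided α = 0.005 → critical value z_{0.0025} = 2.807.
Power = Φ(δ − 2.807) + Φ(−δ − 2.807) = Φ(-0.922) + Φ(-4.693) = 0.1784 + 0.0000 = 0.1784.

Power ≈ 0.178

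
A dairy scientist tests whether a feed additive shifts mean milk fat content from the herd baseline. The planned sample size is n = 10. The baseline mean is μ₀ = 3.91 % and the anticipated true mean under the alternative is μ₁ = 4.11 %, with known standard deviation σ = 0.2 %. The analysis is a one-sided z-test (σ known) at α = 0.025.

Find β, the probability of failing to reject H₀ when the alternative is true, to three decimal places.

Standardized effect: d = |μ₁ − μ₀| / σ = |4.11 − 3.91| / 0.2 = 1.0000
Noncentrality parameter: δ = d·√n = 1.0000 × √10 = 3.1623
One-sided α = 0.025 → critical value z_{0.025} = 1.960.
Power = P(Z > 1.960 − δ) = Φ(1.202) = 0.8854.
Type II error: β = 1 − power = 1 − 0.8854 = 0.1146.

β ≈ 0.115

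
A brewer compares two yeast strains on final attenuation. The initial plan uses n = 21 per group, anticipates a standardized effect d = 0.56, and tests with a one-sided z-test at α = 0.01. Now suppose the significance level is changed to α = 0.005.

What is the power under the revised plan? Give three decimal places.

δ = d·√(n/2) = 0.56 × √(21/2) = 1.8146 (unchanged). New critical value: z_{0.005} = 2.576.
Revised power = P(Z > 2.576 − δ) = Φ(-0.761) = 0.2233.

Power ≈ 0.223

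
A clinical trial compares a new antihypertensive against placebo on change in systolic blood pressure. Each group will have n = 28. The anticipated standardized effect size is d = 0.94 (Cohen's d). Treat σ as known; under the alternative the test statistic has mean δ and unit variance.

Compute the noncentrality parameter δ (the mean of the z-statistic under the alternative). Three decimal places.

The noncentrality parameter scales effect size by the design's sample-size factor: δ = d·√(n/2) = 0.94 × √(28/2) = 3.5172

δ ≈ 3.517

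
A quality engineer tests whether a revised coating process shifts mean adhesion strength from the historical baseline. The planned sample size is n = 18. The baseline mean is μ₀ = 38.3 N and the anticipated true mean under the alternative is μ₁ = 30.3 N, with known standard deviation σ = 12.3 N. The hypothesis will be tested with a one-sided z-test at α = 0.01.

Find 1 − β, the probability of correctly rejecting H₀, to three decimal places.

Standardized effect: d = |μ₁ − μ₀| / σ = |30.3 − 38.3| / 12.3 = 0.6504
Noncentrality parameter: δ = d·√n = 0.6504 × √18 = 2.7594
One-sided α = 0.01 → critical value z_{0.01} = 2.326.
Power = Φ(δ − 2.326) = Φ(0.433) = 0.6675.

Power ≈ 0.668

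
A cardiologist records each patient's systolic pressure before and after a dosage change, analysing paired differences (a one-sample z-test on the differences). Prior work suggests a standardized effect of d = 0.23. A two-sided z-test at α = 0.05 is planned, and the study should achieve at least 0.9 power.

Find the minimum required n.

n = 199

Set Φ(δ − 1.960) = 0.9; then δ − 1.960 = Φ⁻¹(0.9) = 1.282, giving δ = 3.242.
(For δ > 0 the lower-tail rejection region contributes negligibly to power, so the one-term inversion is standard.)
δ = d·√n ⇒ n = (δ/d)² = (3.242 / 0.23)² = 198.63.
Round up to the next whole unit.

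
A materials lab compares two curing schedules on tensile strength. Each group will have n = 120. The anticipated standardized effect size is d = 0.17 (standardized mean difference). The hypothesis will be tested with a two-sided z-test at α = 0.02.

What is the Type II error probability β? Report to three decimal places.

Noncentrality parameter: δ = d·√(n/2) = 0.17 × √(120/2) = 1.3168
Critical value for a two-sided test at α = 0.02: z_{α/2} = 2.326.
Power = Φ(δ − 2.326) + Φ(−δ − 2.326) = Φ(-1.010) + Φ(-3.643) = 0.1564 + 0.0001 = 0.1565.
Type II error: β = 1 − power = 1 − 0.1565 = 0.8435.

β ≈ 0.844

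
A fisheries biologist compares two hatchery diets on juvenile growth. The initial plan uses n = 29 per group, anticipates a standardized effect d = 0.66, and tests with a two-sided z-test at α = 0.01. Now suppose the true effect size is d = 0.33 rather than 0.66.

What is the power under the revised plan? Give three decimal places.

With d = 0.33: δ = d·√(n/2) = 0.33 × √(29/2) = 1.2566. Critical value z_{0.005} = 2.576.
Revised power = Φ(δ − 2.576) + Φ(−δ − 2.576) = Φ(-1.319) + Φ(-3.832) = 0.0935 + 0.0001 = 0.0936.

Power ≈ 0.094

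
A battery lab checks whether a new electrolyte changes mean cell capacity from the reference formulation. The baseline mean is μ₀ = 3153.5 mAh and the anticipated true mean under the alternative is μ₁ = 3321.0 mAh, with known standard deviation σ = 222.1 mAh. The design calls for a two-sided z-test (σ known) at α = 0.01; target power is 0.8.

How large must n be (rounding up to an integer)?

n = 21

Standardized effect: d = |μ₁ − μ₀| / σ = |3321.0 − 3153.5| / 222.1 = 0.7542
Set Φ(δ − 2.576) = 0.8; then δ − 2.576 = Φ⁻¹(0.8) = 0.842, giving δ = 3.417.
(Ignoring the negligible lower-tail rejection probability gives the usual closed-form inversion.)
δ = d·√n ⇒ n = (δ/d)² = (3.417 / 0.7542)² = 20.53.
Round up to the next whole unit.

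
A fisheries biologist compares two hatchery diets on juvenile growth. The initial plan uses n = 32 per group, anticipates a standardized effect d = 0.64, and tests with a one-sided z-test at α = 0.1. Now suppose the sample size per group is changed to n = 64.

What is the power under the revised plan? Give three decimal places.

With n = 64 per group: δ = d·√(n/2) = 0.64 × √(64/2) = 3.6204. Critical value z_{0.1} = 1.282.
Revised power = P(Z > 1.282 − δ) = Φ(2.339) = 0.9903.

Power ≈ 0.990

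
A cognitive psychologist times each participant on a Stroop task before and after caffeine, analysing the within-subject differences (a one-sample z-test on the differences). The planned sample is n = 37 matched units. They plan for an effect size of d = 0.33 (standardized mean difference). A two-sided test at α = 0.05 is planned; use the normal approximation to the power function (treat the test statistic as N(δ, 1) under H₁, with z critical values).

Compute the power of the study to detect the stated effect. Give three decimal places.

Noncentrality parameter: δ = d·√n = 0.33 × √37 = 2.0073
Critical value for a two-sided test at α = 0.05: z_{α/2} = 1.960.
Power = Φ(δ − 1.960) + Φ(−δ − 1.960) = Φ(0.047) + Φ(-3.967) = 0.5189 + 0.0000 = 0.5189.

Power ≈ 0.519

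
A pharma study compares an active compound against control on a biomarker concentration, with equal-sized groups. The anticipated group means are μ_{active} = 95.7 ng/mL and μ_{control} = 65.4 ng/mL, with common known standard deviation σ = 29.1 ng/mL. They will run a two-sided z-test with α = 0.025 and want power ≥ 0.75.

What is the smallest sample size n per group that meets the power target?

n = 16 per group

Standardized effect: d = |μ_{active} − μ_{control}| / σ = |95.7 − 65.4| / 29.1 = 1.0412
For power 0.75 need Φ(δ − z_{0.0125}) = 0.75, so δ = z_{0.0125} + z_{0.25} = 2.241 + 0.674 = 2.916.
(Ignoring the negligible lower-tail rejection probability gives the usual closed-form inversion.)
δ = d·√(n/2) ⇒ n = 2(δ/d)² = 2 × (2.916 / 1.0412)² = 15.68.
Round up to the next whole unit.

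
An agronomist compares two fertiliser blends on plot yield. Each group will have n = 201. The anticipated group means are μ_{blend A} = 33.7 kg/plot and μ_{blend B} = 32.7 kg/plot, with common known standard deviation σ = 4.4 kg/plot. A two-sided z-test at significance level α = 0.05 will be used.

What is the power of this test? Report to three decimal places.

Standardized effect: d = |μ_{blend A} − μ_{blend B}| / σ = |33.7 − 32.7| / 4.4 = 0.2273
Noncentrality parameter: δ = d·√(n/2) = 0.2273 × √(201/2) = 2.2784
Two-sided α = 0.05 → critical value z_{0.025} = 1.960.
Power = Φ(δ − 1.960) + Φ(−δ − 1.960) = Φ(0.318) + Φ(-4.238) = 0.6249 + 0.0000 = 0.6249.

Power ≈ 0.625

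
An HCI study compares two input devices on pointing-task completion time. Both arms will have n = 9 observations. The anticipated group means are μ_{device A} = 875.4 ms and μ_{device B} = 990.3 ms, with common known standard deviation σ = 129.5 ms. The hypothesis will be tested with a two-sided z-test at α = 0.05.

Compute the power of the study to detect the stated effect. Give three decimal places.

Standardized effect: d = |μ_{device A} − μ_{device B}| / σ = |875.4 − 990.3| / 129.5 = 0.8873
Noncentrality parameter: δ = d·√(n/2) = 0.8873 × √(9/2) = 1.8822
Critical value for a two-sided test at α = 0.05: z_{α/2} = 1.960.
Power = Φ(δ − 1.960) + Φ(−δ − 1.960) = Φ(-0.078) + Φ(-3.842) = 0.4690 + 0.0001 = 0.4691.

Power ≈ 0.469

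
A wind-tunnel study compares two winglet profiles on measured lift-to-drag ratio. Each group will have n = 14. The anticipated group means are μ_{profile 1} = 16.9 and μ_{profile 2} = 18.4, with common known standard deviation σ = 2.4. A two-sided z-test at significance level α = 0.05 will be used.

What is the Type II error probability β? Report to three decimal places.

β ≈ 0.620

Standardized effect: d = |μ_{profile 1} − μ_{profile 2}| / σ = |16.9 − 18.4| / 2.4 = 0.6250
Noncentrality parameter: δ = d·√(n/2) = 0.6250 × √(14/2) = 1.6536
Critical value for a two-sided test at α = 0.05: z_{α/2} = 1.960.
Power = Φ(δ − 1.960) + Φ(−δ − 1.960) = Φ(-0.306) + Φ(-3.614) = 0.3797 + 0.0002 = 0.3798.
Type II error: β = 1 − power = 1 − 0.3798 = 0.6202.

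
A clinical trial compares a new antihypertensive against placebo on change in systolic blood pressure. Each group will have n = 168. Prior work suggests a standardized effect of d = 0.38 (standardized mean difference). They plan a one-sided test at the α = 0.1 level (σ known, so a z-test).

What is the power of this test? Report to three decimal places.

Power ≈ 0.986

Noncentrality parameter: δ = d·√(n/2) = 0.38 × √(168/2) = 3.4828
One-sided α = 0.1 → critical value z_{0.1} = 1.282.
Power = Φ(δ − 1.282) = Φ(2.201) = 0.9861.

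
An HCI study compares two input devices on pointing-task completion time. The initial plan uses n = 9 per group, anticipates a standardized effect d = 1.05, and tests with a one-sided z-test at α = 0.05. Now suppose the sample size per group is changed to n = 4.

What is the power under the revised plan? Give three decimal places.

With n = 4 per group: δ = d·√(n/2) = 1.05 × √(4/2) = 1.4849. Critical value z_{0.05} = 1.645.
Revised power = P(Z > 1.645 − δ) = Φ(-0.160) = 0.4365.

Power ≈ 0.436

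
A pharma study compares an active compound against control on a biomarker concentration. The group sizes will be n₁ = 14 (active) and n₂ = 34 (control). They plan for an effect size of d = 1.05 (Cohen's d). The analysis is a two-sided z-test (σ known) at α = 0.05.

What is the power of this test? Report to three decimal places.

Power ≈ 0.911

Noncentrality parameter: δ = d / √(1/n₁ + 1/n₂) = 1.05 / √(1/14 + 1/34) = 3.3065
Critical value for a two-sided test at α = 0.05: z_{α/2} = 1.960.
Power = Φ(δ − 1.960) + Φ(−δ − 1.960) = Φ(1.347) + Φ(-5.266) = 0.9109 + 0.0000 = 0.9109.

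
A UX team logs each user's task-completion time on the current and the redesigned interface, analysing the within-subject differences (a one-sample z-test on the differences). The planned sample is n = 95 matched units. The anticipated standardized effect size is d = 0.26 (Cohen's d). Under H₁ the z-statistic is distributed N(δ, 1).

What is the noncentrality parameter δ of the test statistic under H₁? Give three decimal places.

δ ≈ 2.534

δ = d·√n = 0.26 × √95 = 2.5342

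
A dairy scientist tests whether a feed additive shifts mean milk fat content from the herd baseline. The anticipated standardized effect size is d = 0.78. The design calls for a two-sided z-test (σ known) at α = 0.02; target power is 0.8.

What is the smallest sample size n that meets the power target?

n = 17

For power 0.8 need Φ(δ − z_{0.01}) = 0.8, so δ = z_{0.01} + z_{0.20} = 2.326 + 0.842 = 3.168.
(The Φ(−δ − z_{α/2}) term is vanishingly small for δ > 0 and is dropped in the standard sample-size formula.)
δ = d·√n ⇒ n = (δ/d)² = (3.168 / 0.78)² = 16.50.
Rounding up, n = 17.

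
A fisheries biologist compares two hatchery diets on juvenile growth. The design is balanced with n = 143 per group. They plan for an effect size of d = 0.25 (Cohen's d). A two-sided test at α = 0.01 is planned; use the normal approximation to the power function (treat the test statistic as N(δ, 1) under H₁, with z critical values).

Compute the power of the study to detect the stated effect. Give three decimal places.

Power ≈ 0.322

Noncentrality parameter: δ = d·√(n/2) = 0.25 × √(143/2) = 2.1139
Two-sided α = 0.01 → critical value z_{0.005} = 2.576.
Power = Φ(δ − 2.576) + Φ(−δ − 2.576) = Φ(-0.462) + Φ(-4.690) = 0.3221 + 0.0000 = 0.3221.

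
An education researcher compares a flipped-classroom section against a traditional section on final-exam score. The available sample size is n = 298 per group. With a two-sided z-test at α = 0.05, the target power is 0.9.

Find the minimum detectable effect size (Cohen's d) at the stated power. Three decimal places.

Need Φ(δ − 1.960) = 0.9, so δ = 1.960 + 1.282 = 3.242.
(Lower-tail contribution to power is negligible for δ > 0.)
δ = d·√(n/2) ⇒ d = δ/√(n/2) = 3.242/√(298/2) = 0.2656.

d ≈ 0.266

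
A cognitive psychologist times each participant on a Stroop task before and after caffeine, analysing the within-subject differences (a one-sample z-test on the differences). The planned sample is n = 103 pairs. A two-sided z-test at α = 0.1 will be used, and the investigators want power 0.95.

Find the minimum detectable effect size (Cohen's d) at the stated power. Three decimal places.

Need Φ(δ − 1.645) = 0.95, so δ = 1.645 + 1.645 = 3.290.
(Lower-tail contribution to power is negligible for δ > 0.)
δ = d·√n ⇒ d = δ/√n = 3.290/√103 = 0.3241.

d ≈ 0.324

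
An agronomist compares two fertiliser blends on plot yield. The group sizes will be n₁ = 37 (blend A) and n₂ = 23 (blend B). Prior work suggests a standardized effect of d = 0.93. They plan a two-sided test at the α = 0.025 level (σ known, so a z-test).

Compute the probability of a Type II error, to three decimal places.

β ≈ 0.104

Noncentrality parameter: δ = d / √(1/n₁ + 1/n₂) = 0.93 / √(1/37 + 1/23) = 3.5025
Two-sided α = 0.025 → critical value z_{0.0125} = 2.241.
Power = Φ(δ − 2.241) + Φ(−δ − 2.241) = Φ(1.261) + Φ(-5.744) = 0.8964 + 0.0000 = 0.8964.
Type II error: β = 1 − power = 1 − 0.8964 = 0.1036.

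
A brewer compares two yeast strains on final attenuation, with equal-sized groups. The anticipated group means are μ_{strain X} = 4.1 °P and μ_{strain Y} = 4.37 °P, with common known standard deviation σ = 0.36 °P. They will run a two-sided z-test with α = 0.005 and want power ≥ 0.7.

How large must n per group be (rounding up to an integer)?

n = 40 per group

Standardized effect: d = |μ_{strain X} − μ_{strain Y}| / σ = |4.1 − 4.37| / 0.36 = 0.7500
Set Φ(δ − 2.807) = 0.7; then δ − 2.807 = Φ⁻¹(0.7) = 0.524, giving δ = 3.331.
(For δ > 0 the lower-tail rejection region contributes negligibly to power, so the one-term inversion is standard.)
δ = d·√(n/2) ⇒ n = 2(δ/d)² = 2 × (3.331 / 0.7500)² = 39.46.
Rounding up, n = 40 per group.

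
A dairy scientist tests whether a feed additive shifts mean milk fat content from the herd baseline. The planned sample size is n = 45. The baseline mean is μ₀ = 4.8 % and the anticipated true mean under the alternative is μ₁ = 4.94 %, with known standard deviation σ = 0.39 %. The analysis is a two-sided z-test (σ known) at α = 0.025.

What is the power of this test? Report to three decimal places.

Power ≈ 0.566

Standardized effect: d = |μ₁ − μ₀| / σ = |4.94 − 4.8| / 0.39 = 0.3590
Noncentrality parameter: λ = d·√n = 0.3590 × √45 = 2.4081
Critical value for a two-sided test at α = 0.025: z_{α/2} = 2.241.
Power = Φ(λ − 2.241) + Φ(−λ − 2.241) = Φ(0.167) + Φ(-4.649) = 0.5662 + 0.0000 = 0.5662.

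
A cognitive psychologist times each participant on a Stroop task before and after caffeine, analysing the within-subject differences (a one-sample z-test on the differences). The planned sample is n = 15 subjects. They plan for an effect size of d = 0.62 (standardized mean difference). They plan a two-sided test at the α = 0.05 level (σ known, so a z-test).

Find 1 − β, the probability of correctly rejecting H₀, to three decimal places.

Power ≈ 0.671

Noncentrality parameter: δ = d·√n = 0.62 × √15 = 2.4012
Two-sided α = 0.05 → critical value z_{0.025} = 1.960.
Power = Φ(δ − 1.960) + Φ(−δ − 1.960) = Φ(0.441) + Φ(-4.361) = 0.6705 + 0.0000 = 0.6705.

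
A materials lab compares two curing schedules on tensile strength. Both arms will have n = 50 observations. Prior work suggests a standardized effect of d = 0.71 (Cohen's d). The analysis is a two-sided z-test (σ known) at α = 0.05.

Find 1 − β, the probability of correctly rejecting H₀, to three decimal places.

Noncentrality parameter: λ = d·√(n/2) = 0.71 × √(50/2) = 3.5500
Two-sided α = 0.05 → critical value z_{0.025} = 1.960.
Power = Φ(λ − 1.960) + Φ(−λ − 1.960) = Φ(1.590) + Φ(-5.510) = 0.9441 + 0.0000 = 0.9441.

Power ≈ 0.944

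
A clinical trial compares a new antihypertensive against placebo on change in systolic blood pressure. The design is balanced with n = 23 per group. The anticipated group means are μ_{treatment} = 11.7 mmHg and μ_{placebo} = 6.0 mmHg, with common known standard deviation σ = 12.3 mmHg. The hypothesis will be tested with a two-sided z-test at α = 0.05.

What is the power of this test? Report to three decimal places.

Power ≈ 0.349

Standardized effect: d = |μ_{treatment} − μ_{placebo}| / σ = |11.7 − 6.0| / 12.3 = 0.4634
Noncentrality parameter: δ = d·√(n/2) = 0.4634 × √(23/2) = 1.5715
Critical value for a two-sided test at α = 0.05: z_{α/2} = 1.960.
Power = Φ(δ − 1.960) + Φ(−δ − 1.960) = Φ(-0.388) + Φ(-3.531) = 0.3488 + 0.0002 = 0.3490.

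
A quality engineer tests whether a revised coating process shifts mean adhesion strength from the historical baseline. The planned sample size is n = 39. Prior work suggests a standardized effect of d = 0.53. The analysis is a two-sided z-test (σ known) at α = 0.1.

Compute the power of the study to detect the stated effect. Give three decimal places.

Noncentrality parameter: λ = d·√n = 0.53 × √39 = 3.3098
Two-sided α = 0.1 → critical value z_{0.05} = 1.645.
Power = Φ(λ − 1.645) + Φ(−λ − 1.645) = Φ(1.665) + Φ(-4.955) = 0.9520 + 0.0000 = 0.9520.

Power ≈ 0.952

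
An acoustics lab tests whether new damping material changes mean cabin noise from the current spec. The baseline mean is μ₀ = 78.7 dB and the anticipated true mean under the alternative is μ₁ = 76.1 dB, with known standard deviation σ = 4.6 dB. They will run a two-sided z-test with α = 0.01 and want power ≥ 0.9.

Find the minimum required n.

n = 47

Standardized effect: d = |μ₁ − μ₀| / σ = |76.1 − 78.7| / 4.6 = 0.5652
Set Φ(δ − 2.576) = 0.9; then δ − 2.576 = Φ⁻¹(0.9) = 1.282, giving δ = 3.857.
(Ignoring the negligible lower-tail rejection probability gives the usual closed-form inversion.)
δ = d·√n ⇒ n = (δ/d)² = (3.857 / 0.5652)² = 46.58.
Rounding up, n = 47.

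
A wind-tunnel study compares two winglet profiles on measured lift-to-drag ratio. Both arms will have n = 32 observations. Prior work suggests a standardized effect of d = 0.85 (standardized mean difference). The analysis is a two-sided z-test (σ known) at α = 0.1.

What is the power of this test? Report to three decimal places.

Noncentrality parameter: δ = d·√(n/2) = 0.85 × √(32/2) = 3.4000
Critical value for a two-sided test at α = 0.1: z_{α/2} = 1.645.
Power = Φ(δ − 1.645) + Φ(−δ − 1.645) = Φ(1.755) + Φ(-5.045) = 0.9604 + 0.0000 = 0.9604.

Power ≈ 0.960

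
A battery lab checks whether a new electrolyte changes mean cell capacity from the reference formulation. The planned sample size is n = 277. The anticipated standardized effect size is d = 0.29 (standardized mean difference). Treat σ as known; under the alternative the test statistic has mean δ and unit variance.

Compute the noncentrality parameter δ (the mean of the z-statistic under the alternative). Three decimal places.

δ ≈ 4.827

δ = d·√n = 0.29 × √277 = 4.8266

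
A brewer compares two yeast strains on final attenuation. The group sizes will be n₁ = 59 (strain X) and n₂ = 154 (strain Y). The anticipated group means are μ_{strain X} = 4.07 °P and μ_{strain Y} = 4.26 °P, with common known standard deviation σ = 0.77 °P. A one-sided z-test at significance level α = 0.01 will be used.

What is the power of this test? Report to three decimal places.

Power ≈ 0.237

Standardized effect: d = |μ_{strain X} − μ_{strain Y}| / σ = |4.07 − 4.26| / 0.77 = 0.2468
Noncentrality parameter: δ = d / √(1/n₁ + 1/n₂) = 0.2468 / √(1/59 + 1/154) = 1.6116
Critical value for a one-sided test at α = 0.01: z_α = 2.326.
Power = Φ(δ − 2.326) = Φ(-0.715) = 0.2374.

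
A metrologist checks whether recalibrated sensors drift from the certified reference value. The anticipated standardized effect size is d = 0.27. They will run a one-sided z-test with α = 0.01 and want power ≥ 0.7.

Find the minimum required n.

n = 112

Set Φ(δ − 2.326) = 0.7; then δ − 2.326 = Φ⁻¹(0.7) = 0.524, giving δ = 2.851.
δ = d·√n ⇒ n = (δ/d)² = (2.851 / 0.27)² = 111.48.
Rounding up, n = 112.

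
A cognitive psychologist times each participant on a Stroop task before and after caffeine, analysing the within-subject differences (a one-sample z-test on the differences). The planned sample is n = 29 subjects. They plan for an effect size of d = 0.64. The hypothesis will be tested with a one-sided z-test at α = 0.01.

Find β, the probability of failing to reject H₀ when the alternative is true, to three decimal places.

Noncentrality parameter: δ = d·√n = 0.64 × √29 = 3.4465
Critical value for a one-sided test at α = 0.01: z_α = 2.326.
Power = Φ(δ − 2.326) = Φ(1.120) = 0.8687.
Type II error: β = 1 − power = 1 − 0.8687 = 0.1313.

β ≈ 0.131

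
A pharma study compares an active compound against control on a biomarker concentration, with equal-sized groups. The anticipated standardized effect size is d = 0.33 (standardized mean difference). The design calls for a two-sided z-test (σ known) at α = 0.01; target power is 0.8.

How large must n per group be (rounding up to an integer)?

For power 0.8 need Φ(δ − z_{0.005}) = 0.8, so δ = z_{0.005} + z_{0.20} = 2.576 + 0.842 = 3.417.
(Ignoring the negligible lower-tail rejection probability gives the usual closed-form inversion.)
δ = d·√(n/2) ⇒ n = 2(δ/d)² = 2 × (3.417 / 0.33)² = 214.49.
Round up to the next whole unit.

n = 215 per group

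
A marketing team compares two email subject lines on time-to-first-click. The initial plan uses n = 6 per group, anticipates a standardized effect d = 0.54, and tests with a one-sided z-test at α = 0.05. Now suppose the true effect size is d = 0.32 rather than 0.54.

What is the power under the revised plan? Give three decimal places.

With d = 0.32: δ = d·√(n/2) = 0.32 × √(6/2) = 0.5543. Critical value z_{0.05} = 1.645.
Revised power = P(Z > 1.645 − δ) = Φ(-1.091) = 0.1377.

Power ≈ 0.138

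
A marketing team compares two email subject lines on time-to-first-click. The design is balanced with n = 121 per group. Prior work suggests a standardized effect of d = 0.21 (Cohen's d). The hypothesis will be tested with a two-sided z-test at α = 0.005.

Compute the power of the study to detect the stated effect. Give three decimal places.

Power ≈ 0.120

Noncentrality parameter: δ = d·√(n/2) = 0.21 × √(121/2) = 1.6334
Two-sided α = 0.005 → critical value z_{0.0025} = 2.807.
Power = Φ(δ − 2.807) + Φ(−δ − 2.807) = Φ(-1.174) + Φ(-4.440) = 0.1203 + 0.0000 = 0.1203.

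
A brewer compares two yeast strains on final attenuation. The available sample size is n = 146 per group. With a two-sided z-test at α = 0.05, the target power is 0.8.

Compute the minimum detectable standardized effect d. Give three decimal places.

d ≈ 0.328

Need Φ(δ − 1.960) = 0.8, so δ = 1.960 + 0.842 = 2.802.
(Lower-tail contribution to power is negligible for δ > 0.)
δ = d·√(n/2) ⇒ d = δ/√(n/2) = 2.802/√(146/2) = 0.3279.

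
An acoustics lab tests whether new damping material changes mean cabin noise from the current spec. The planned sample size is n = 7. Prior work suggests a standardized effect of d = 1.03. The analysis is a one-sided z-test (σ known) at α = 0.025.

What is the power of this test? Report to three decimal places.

Noncentrality parameter: δ = d·√n = 1.03 × √7 = 2.7251
Critical value for a one-sided test at α = 0.025: z_α = 1.960.
Power = P(Z > 1.960 − δ) = Φ(0.765) = 0.7779.

Power ≈ 0.778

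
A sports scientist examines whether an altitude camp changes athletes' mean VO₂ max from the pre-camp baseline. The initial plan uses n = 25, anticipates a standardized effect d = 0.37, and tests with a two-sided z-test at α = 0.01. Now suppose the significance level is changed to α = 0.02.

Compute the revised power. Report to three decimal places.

δ = d·√n = 0.37 × √25 = 1.8500 (unchanged). New critical value: z_{0.01} = 2.326.
Revised power = Φ(δ − 2.326) + Φ(−δ − 2.326) = Φ(-0.476) + Φ(-4.176) = 0.3169 + 0.0000 = 0.3169.

Power ≈ 0.317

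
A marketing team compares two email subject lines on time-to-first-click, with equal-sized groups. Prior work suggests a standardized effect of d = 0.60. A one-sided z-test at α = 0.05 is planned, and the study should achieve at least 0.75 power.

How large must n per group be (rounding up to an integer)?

Set Φ(δ − 1.645) = 0.75; then δ − 1.645 = Φ⁻¹(0.75) = 0.674, giving δ = 2.319.
δ = d·√(n/2) ⇒ n = 2(δ/d)² = 2 × (2.319 / 0.60)² = 29.89.
Round up to the next whole unit.

n = 30 per group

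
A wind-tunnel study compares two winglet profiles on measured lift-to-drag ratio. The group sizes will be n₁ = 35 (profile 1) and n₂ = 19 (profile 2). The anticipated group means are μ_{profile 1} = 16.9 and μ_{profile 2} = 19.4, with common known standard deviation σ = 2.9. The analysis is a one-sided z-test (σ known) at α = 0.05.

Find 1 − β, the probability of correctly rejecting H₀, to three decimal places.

Power ≈ 0.916

Standardized effect: d = |μ_{profile 1} − μ_{profile 2}| / σ = |16.9 − 19.4| / 2.9 = 0.8621
Noncentrality parameter: δ = d / √(1/n₁ + 1/n₂) = 0.8621 / √(1/35 + 1/19) = 3.0252
Critical value for a one-sided test at α = 0.05: z_α = 1.645.
Power = Φ(δ − 1.645) = Φ(1.380) = 0.9163.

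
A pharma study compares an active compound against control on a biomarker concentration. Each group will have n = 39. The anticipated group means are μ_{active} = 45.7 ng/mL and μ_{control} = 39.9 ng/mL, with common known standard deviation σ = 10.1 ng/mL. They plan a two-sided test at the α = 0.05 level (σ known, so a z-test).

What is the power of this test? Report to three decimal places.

Standardized effect: d = |μ_{active} − μ_{control}| / σ = |45.7 − 39.9| / 10.1 = 0.5743
Noncentrality parameter: δ = d·√(n/2) = 0.5743 × √(39/2) = 2.5359
Two-sided α = 0.05 → critical value z_{0.025} = 1.960.
Power = Φ(δ − 1.960) + Φ(−δ − 1.960) = Φ(0.576) + Φ(-4.496) = 0.7177 + 0.0000 = 0.7177.

Power ≈ 0.718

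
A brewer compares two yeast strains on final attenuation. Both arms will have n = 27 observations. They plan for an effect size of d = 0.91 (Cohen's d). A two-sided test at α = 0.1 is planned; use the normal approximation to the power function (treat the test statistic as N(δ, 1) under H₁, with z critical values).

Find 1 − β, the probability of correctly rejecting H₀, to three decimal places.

Noncentrality parameter: δ = d·√(n/2) = 0.91 × √(27/2) = 3.3436
Two-sided α = 0.1 → critical value z_{0.05} = 1.645.
Power = Φ(δ − 1.645) + Φ(−δ − 1.645) = Φ(1.699) + Φ(-4.988) = 0.9553 + 0.0000 = 0.9553.

Power ≈ 0.955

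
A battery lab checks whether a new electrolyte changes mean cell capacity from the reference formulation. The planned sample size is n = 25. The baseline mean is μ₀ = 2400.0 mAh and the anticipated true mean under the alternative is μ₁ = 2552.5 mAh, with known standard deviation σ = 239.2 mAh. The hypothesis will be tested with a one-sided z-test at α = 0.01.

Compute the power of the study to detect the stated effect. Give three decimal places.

Standardized effect: d = |μ₁ − μ₀| / σ = |2552.5 − 2400.0| / 239.2 = 0.6375
Noncentrality parameter: δ = d·√n = 0.6375 × √25 = 3.1877
Critical value for a one-sided test at α = 0.01: z_α = 2.326.
Power = P(Z > 2.326 − δ) = Φ(0.861) = 0.8055.

Power ≈ 0.805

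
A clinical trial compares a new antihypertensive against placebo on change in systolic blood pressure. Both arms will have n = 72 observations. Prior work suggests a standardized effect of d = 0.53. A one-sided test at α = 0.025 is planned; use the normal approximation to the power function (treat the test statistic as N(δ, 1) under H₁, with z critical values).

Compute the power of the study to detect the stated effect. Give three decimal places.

Noncentrality parameter: λ = d·√(n/2) = 0.53 × √(72/2) = 3.1800
One-sided α = 0.025 → critical value z_{0.025} = 1.960.
Power = Φ(λ − 1.960) = Φ(1.220) = 0.8888.

Power ≈ 0.889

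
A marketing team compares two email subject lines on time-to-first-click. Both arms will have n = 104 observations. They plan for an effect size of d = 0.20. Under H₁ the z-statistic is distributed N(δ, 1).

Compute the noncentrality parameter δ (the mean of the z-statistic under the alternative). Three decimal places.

The noncentrality parameter scales effect size by the design's sample-size factor: δ = d·√(n/2) = 0.20 × √(104/2) = 1.4422

δ ≈ 1.442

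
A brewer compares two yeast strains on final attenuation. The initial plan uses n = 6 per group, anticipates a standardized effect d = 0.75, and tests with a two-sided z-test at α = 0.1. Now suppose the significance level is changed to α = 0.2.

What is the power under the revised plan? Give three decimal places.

Power ≈ 0.512

δ = d·√(n/2) = 0.75 × √(6/2) = 1.2990 (unchanged). New critical value: z_{0.1} = 1.282.
Revised power = Φ(δ − 1.282) + Φ(−δ − 1.282) = Φ(0.017) + Φ(-2.581) = 0.5070 + 0.0049 = 0.5119.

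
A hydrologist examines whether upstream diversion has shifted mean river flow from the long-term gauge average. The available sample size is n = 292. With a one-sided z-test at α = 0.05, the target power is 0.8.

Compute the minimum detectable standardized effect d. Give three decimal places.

Required noncentrality: δ = z_{0.05} + z_{0.20} = 1.645 + 0.842 = 2.486.
δ = d·√n ⇒ d = δ/√n = 2.486/√292 = 0.1455.

d ≈ 0.146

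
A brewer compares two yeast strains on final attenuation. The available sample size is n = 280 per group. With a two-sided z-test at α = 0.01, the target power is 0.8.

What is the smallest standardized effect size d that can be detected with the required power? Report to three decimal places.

d ≈ 0.289

Required noncentrality: δ = z_{0.005} + z_{0.20} = 2.576 + 0.842 = 3.417.
(Lower-tail contribution to power is negligible for δ > 0.)
δ = d·√(n/2) ⇒ d = δ/√(n/2) = 3.417/√(280/2) = 0.2888.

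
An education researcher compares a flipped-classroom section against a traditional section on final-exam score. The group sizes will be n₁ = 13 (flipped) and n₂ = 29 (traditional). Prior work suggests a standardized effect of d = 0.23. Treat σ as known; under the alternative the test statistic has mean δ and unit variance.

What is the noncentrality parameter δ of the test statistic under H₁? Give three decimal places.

The noncentrality parameter scales effect size by the design's sample-size factor: δ = d / √(1/n₁ + 1/n₂) = 0.23 / √(1/13 + 1/29) = 0.6891

δ ≈ 0.689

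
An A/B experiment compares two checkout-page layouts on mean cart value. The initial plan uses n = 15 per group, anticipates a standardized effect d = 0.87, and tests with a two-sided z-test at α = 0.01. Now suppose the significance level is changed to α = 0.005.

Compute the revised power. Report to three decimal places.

δ = d·√(n/2) = 0.87 × √(15/2) = 2.3826 (unchanged). New critical value: z_{0.0025} = 2.807.
Revised power = Φ(δ − 2.807) + Φ(−δ − 2.807) = Φ(-0.424) + Φ(-5.190) = 0.3356 + 0.0000 = 0.3356.

Power ≈ 0.336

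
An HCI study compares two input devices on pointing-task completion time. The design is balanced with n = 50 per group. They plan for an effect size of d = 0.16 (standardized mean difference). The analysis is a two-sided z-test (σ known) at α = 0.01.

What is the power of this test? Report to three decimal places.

Noncentrality parameter: δ = d·√(n/2) = 0.16 × √(50/2) = 0.8000
Critical value for a two-sided test at α = 0.01: z_{α/2} = 2.576.
Power = Φ(δ − 2.576) + Φ(−δ − 2.576) = Φ(-1.776) + Φ(-3.376) = 0.0379 + 0.0004 = 0.0382.

Power ≈ 0.038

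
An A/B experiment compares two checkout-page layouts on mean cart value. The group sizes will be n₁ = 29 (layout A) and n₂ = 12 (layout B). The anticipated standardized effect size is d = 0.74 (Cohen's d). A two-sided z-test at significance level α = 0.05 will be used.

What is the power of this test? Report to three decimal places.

Power ≈ 0.578

Noncentrality parameter: δ = d / √(1/n₁ + 1/n₂) = 0.74 / √(1/29 + 1/12) = 2.1559
Critical value for a two-sided test at α = 0.05: z_{α/2} = 1.960.
Power = Φ(δ − 1.960) + Φ(−δ − 1.960) = Φ(0.196) + Φ(-4.116) = 0.5777 + 0.0000 = 0.5777.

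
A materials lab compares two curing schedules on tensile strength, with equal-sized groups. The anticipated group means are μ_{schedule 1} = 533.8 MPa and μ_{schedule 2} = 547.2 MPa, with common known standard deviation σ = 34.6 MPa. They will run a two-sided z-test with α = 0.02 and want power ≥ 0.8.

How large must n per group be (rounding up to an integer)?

Standardized effect: d = |μ_{schedule 1} − μ_{schedule 2}| / σ = |533.8 − 547.2| / 34.6 = 0.3873
For power 0.8 need Φ(δ − z_{0.01}) = 0.8, so δ = z_{0.01} + z_{0.20} = 2.326 + 0.842 = 3.168.
(For δ > 0 the lower-tail rejection region contributes negligibly to power, so the one-term inversion is standard.)
δ = d·√(n/2) ⇒ n = 2(δ/d)² = 2 × (3.168 / 0.3873)² = 133.82.
Round up to the next whole unit.

n = 134 per group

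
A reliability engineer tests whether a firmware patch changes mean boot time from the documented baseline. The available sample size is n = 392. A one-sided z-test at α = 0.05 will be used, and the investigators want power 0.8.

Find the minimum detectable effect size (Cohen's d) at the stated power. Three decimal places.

d ≈ 0.126

Need Φ(δ − 1.645) = 0.8, so δ = 1.645 + 0.842 = 2.486.
δ = d·√n ⇒ d = δ/√n = 2.486/√392 = 0.1256.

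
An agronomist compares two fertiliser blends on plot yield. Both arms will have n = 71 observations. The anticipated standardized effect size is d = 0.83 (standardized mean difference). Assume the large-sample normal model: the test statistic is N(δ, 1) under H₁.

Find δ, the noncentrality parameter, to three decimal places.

δ = d·√(n/2) = 0.83 × √(71/2) = 4.9453

δ ≈ 4.945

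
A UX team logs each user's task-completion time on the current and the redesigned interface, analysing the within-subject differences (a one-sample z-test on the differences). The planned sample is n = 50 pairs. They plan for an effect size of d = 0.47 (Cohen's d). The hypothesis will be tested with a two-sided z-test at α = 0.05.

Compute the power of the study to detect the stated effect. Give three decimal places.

Noncentrality parameter: δ = d·√n = 0.47 × √50 = 3.3234
Two-sided α = 0.05 → critical value z_{0.025} = 1.960.
Power = Φ(δ − 1.960) + Φ(−δ − 1.960) = Φ(1.363) + Φ(-5.283) = 0.9136 + 0.0000 = 0.9136.

Power ≈ 0.914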